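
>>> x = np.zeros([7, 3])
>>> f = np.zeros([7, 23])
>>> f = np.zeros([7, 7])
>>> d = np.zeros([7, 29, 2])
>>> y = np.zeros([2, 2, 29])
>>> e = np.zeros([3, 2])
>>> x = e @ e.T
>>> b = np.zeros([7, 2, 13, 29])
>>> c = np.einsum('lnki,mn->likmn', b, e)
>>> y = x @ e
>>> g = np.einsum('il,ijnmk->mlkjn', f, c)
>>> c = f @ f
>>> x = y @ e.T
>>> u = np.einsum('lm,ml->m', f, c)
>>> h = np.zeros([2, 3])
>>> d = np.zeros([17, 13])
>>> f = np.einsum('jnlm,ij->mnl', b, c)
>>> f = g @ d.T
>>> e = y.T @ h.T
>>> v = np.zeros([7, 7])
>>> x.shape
(3, 3)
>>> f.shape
(3, 7, 2, 29, 17)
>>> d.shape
(17, 13)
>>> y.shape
(3, 2)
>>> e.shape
(2, 2)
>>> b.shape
(7, 2, 13, 29)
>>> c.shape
(7, 7)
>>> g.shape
(3, 7, 2, 29, 13)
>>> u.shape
(7,)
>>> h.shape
(2, 3)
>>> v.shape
(7, 7)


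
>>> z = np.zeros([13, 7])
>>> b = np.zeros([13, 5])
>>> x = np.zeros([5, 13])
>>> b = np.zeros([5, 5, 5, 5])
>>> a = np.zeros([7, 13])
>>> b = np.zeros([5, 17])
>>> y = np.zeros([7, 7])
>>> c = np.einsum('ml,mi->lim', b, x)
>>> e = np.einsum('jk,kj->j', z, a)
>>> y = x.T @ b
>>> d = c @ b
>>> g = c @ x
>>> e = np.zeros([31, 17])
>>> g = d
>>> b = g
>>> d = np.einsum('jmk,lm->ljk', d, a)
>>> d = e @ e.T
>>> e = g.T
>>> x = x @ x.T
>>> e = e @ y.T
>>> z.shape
(13, 7)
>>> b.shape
(17, 13, 17)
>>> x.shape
(5, 5)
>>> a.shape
(7, 13)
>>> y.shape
(13, 17)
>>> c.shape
(17, 13, 5)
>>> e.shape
(17, 13, 13)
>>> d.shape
(31, 31)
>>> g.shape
(17, 13, 17)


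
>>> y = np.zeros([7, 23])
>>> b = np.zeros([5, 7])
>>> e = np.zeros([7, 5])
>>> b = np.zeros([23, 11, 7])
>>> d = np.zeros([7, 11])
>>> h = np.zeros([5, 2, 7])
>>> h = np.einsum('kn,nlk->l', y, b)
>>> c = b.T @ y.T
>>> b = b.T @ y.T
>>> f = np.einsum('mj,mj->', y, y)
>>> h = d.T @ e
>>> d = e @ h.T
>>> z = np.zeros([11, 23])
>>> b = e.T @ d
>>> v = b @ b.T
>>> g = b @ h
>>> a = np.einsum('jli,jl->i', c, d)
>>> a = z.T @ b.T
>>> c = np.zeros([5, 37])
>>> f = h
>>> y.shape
(7, 23)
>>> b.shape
(5, 11)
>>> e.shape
(7, 5)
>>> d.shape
(7, 11)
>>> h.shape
(11, 5)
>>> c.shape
(5, 37)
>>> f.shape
(11, 5)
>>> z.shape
(11, 23)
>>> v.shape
(5, 5)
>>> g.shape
(5, 5)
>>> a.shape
(23, 5)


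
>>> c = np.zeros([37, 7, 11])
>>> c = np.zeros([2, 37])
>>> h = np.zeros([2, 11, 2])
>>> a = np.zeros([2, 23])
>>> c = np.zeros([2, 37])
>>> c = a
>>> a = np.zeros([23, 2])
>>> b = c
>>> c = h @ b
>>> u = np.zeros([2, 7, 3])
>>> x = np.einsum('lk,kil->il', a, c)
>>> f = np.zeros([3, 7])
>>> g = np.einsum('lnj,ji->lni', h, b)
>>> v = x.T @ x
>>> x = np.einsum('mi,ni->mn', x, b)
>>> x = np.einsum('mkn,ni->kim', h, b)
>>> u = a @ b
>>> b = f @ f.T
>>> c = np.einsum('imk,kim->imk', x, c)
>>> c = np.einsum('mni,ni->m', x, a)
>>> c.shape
(11,)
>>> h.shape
(2, 11, 2)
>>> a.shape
(23, 2)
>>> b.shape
(3, 3)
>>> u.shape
(23, 23)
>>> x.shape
(11, 23, 2)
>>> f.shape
(3, 7)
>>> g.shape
(2, 11, 23)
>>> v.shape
(23, 23)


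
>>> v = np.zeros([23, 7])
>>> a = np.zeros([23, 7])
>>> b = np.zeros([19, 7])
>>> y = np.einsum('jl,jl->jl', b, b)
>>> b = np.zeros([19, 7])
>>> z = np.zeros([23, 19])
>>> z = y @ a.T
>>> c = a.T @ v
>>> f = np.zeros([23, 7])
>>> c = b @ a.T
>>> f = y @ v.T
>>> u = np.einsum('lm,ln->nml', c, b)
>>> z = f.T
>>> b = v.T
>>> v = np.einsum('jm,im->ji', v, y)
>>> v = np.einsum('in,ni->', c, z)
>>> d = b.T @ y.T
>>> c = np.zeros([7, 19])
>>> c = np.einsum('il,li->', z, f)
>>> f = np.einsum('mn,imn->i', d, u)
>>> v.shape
()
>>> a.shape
(23, 7)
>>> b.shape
(7, 23)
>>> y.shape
(19, 7)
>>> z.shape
(23, 19)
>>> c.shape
()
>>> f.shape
(7,)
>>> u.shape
(7, 23, 19)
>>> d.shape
(23, 19)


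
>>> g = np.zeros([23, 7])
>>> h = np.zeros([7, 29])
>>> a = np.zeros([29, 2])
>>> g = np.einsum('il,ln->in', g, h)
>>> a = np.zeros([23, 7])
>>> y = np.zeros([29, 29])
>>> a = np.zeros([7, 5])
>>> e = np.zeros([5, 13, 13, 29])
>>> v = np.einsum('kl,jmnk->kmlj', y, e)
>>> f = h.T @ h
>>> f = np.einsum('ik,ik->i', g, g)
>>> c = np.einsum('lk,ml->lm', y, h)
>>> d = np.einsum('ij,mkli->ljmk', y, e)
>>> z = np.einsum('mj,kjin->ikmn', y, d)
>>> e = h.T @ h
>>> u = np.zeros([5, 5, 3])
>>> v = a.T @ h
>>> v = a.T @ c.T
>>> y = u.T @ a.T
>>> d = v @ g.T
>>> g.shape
(23, 29)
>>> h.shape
(7, 29)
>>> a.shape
(7, 5)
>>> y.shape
(3, 5, 7)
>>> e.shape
(29, 29)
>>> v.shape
(5, 29)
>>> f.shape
(23,)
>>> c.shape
(29, 7)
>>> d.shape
(5, 23)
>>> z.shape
(5, 13, 29, 13)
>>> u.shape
(5, 5, 3)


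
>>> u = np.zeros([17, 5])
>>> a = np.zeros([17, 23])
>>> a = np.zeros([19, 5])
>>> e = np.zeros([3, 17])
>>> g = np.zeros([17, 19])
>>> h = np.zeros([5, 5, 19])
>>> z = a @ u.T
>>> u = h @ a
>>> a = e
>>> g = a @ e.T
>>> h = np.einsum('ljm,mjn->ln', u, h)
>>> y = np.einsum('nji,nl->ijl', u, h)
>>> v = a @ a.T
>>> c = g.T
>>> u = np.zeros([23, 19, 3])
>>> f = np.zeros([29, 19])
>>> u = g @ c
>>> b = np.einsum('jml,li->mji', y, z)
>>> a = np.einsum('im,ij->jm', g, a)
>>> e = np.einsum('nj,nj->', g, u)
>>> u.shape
(3, 3)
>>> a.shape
(17, 3)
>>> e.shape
()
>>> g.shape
(3, 3)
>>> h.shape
(5, 19)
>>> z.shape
(19, 17)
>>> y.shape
(5, 5, 19)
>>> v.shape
(3, 3)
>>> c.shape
(3, 3)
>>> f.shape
(29, 19)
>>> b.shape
(5, 5, 17)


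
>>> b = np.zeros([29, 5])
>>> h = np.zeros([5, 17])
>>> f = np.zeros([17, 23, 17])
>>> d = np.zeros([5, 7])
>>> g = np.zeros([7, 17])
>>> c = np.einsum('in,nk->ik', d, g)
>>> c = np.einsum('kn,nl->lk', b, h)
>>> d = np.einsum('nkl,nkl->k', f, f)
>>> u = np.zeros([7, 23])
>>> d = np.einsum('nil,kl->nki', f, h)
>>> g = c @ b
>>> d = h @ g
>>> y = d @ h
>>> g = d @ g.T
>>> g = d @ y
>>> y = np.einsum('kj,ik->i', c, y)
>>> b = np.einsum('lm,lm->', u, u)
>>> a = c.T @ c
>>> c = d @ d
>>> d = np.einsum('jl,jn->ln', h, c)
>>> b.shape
()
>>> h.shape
(5, 17)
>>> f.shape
(17, 23, 17)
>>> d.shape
(17, 5)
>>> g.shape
(5, 17)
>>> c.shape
(5, 5)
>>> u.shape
(7, 23)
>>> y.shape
(5,)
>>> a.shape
(29, 29)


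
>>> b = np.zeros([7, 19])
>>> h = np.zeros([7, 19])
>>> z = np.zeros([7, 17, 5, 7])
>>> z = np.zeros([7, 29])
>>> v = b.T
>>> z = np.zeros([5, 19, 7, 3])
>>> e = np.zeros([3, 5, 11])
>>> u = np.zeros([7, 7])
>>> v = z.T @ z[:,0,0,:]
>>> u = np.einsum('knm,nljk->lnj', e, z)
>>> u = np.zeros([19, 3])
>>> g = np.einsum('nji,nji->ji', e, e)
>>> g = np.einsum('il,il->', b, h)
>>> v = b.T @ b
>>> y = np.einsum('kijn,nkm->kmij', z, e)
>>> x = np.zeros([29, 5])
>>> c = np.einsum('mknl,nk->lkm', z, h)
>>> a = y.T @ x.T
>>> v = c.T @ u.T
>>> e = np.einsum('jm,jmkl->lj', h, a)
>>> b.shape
(7, 19)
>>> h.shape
(7, 19)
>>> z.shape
(5, 19, 7, 3)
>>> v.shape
(5, 19, 19)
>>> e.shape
(29, 7)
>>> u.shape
(19, 3)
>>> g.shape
()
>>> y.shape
(5, 11, 19, 7)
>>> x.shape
(29, 5)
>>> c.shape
(3, 19, 5)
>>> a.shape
(7, 19, 11, 29)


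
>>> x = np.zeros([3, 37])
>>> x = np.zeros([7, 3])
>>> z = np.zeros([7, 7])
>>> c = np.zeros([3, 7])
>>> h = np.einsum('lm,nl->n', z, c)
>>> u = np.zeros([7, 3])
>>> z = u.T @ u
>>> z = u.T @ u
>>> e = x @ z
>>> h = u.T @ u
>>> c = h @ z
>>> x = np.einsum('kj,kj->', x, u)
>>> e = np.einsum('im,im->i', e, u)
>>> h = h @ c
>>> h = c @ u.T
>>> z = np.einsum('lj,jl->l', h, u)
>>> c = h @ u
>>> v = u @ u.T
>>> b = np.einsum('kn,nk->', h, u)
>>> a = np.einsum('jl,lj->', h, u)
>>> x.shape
()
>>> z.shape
(3,)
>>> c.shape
(3, 3)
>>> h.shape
(3, 7)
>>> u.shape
(7, 3)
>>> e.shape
(7,)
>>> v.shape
(7, 7)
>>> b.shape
()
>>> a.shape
()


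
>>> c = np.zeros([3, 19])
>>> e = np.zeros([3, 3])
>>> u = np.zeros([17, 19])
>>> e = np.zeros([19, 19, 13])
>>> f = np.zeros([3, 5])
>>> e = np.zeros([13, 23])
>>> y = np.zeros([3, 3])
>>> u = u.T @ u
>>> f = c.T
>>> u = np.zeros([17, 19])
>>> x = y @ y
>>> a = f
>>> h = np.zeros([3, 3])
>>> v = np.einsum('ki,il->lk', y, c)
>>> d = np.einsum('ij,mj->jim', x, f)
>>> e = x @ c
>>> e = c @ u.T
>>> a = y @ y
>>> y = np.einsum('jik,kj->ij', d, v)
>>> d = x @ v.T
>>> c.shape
(3, 19)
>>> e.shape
(3, 17)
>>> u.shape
(17, 19)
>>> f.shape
(19, 3)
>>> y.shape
(3, 3)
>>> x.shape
(3, 3)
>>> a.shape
(3, 3)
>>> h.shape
(3, 3)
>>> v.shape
(19, 3)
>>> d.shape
(3, 19)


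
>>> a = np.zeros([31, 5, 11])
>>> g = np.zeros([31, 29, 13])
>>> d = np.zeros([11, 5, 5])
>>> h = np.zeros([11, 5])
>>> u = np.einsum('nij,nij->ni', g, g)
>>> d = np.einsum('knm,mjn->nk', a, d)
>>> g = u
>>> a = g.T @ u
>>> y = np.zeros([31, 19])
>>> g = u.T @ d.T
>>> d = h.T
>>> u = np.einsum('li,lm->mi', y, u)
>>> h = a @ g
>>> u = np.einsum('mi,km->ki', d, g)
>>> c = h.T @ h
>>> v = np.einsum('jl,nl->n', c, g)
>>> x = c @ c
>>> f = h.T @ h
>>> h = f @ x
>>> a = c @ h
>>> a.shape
(5, 5)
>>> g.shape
(29, 5)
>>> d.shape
(5, 11)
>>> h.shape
(5, 5)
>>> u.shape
(29, 11)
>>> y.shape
(31, 19)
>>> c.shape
(5, 5)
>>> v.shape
(29,)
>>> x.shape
(5, 5)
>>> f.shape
(5, 5)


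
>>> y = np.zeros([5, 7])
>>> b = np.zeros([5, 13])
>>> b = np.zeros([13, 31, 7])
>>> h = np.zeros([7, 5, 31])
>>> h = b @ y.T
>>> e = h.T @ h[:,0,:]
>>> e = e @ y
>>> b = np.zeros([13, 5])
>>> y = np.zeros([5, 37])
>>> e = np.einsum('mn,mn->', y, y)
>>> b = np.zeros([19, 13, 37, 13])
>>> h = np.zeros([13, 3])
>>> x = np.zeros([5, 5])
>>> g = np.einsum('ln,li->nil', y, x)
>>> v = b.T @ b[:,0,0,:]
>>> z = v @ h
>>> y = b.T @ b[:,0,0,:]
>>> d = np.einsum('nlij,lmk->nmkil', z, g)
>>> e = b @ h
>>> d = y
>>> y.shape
(13, 37, 13, 13)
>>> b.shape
(19, 13, 37, 13)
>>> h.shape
(13, 3)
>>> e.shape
(19, 13, 37, 3)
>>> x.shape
(5, 5)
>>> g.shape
(37, 5, 5)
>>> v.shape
(13, 37, 13, 13)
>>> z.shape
(13, 37, 13, 3)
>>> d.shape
(13, 37, 13, 13)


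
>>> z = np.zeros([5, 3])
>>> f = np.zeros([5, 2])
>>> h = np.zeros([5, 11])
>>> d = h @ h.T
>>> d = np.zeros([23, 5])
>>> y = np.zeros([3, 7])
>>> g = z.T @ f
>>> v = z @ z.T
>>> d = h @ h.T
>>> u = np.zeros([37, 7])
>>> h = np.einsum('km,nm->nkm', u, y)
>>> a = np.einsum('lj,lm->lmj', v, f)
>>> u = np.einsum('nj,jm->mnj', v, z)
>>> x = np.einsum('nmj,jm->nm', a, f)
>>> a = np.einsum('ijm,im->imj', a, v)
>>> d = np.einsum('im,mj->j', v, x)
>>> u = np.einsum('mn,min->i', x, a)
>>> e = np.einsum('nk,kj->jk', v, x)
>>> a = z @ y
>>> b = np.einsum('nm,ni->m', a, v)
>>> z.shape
(5, 3)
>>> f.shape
(5, 2)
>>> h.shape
(3, 37, 7)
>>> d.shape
(2,)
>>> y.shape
(3, 7)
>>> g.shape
(3, 2)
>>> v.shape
(5, 5)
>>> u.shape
(5,)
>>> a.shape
(5, 7)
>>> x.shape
(5, 2)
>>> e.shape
(2, 5)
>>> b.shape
(7,)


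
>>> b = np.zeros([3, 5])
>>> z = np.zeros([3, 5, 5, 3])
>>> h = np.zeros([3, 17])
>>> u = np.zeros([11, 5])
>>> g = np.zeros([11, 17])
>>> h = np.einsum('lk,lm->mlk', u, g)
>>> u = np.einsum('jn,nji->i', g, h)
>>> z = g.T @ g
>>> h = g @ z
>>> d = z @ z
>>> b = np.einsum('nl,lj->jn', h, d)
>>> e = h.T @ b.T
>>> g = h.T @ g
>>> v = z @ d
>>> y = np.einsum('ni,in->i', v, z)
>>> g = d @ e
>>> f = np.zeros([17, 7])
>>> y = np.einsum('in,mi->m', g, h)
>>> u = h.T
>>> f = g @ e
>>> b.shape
(17, 11)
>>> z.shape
(17, 17)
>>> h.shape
(11, 17)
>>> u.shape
(17, 11)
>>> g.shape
(17, 17)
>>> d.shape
(17, 17)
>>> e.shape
(17, 17)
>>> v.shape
(17, 17)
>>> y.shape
(11,)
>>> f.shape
(17, 17)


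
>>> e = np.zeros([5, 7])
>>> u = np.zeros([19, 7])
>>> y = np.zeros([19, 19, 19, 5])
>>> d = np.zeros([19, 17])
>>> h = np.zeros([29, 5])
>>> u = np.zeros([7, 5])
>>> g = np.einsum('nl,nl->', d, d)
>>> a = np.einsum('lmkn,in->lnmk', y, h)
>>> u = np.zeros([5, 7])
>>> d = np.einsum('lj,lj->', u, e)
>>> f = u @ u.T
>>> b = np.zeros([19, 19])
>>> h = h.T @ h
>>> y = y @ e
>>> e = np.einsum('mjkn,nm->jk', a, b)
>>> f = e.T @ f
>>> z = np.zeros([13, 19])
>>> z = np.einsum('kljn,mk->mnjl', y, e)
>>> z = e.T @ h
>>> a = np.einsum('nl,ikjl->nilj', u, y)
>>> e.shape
(5, 19)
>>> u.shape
(5, 7)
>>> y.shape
(19, 19, 19, 7)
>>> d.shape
()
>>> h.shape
(5, 5)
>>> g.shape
()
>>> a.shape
(5, 19, 7, 19)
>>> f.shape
(19, 5)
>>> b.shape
(19, 19)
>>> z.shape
(19, 5)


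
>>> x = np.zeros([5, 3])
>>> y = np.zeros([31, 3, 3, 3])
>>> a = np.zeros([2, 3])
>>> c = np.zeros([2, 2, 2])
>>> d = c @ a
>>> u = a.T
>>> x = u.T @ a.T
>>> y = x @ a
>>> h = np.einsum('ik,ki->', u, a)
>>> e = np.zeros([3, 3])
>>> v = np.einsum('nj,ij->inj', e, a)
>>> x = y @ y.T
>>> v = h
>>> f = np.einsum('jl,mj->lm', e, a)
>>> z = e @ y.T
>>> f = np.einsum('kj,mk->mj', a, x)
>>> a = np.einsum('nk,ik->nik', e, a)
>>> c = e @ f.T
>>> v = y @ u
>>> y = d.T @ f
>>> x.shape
(2, 2)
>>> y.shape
(3, 2, 3)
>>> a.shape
(3, 2, 3)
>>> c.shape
(3, 2)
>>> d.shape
(2, 2, 3)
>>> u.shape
(3, 2)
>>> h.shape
()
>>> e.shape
(3, 3)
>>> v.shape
(2, 2)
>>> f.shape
(2, 3)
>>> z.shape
(3, 2)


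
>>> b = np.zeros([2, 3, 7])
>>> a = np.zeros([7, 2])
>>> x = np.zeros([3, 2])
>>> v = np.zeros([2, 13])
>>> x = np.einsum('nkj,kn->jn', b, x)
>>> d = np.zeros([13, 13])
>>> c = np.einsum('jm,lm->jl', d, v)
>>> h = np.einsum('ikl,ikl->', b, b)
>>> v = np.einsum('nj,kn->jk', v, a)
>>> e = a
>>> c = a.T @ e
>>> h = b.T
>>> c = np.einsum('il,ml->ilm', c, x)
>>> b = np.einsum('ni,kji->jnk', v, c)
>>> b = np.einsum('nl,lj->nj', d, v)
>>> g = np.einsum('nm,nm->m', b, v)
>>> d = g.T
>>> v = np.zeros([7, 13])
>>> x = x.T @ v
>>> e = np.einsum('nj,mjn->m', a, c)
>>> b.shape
(13, 7)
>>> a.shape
(7, 2)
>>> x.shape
(2, 13)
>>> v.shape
(7, 13)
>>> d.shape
(7,)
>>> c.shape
(2, 2, 7)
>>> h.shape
(7, 3, 2)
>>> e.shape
(2,)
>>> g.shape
(7,)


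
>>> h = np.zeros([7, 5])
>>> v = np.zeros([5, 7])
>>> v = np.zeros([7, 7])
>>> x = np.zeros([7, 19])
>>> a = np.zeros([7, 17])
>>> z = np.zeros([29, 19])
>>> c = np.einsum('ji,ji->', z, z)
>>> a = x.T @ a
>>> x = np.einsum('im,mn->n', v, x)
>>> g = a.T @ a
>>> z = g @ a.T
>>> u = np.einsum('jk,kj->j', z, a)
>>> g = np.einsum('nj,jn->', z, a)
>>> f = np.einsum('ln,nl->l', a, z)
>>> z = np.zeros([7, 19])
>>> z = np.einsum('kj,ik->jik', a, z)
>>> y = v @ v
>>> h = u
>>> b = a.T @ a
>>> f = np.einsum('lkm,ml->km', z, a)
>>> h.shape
(17,)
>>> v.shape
(7, 7)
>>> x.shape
(19,)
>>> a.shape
(19, 17)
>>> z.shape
(17, 7, 19)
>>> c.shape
()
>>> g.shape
()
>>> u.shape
(17,)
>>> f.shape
(7, 19)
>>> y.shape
(7, 7)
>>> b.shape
(17, 17)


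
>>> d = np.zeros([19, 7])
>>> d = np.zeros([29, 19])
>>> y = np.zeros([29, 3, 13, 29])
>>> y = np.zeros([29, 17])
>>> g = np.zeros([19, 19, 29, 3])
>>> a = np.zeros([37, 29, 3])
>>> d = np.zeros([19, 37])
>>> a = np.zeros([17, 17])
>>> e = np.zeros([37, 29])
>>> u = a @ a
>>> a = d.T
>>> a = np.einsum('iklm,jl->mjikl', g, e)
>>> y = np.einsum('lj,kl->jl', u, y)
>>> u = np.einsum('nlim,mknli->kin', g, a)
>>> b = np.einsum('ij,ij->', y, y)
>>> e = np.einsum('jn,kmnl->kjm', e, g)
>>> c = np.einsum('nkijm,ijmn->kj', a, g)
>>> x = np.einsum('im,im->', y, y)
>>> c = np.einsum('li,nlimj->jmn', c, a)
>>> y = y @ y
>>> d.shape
(19, 37)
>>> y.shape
(17, 17)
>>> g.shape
(19, 19, 29, 3)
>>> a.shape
(3, 37, 19, 19, 29)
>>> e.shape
(19, 37, 19)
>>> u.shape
(37, 29, 19)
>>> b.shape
()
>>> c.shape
(29, 19, 3)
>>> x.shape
()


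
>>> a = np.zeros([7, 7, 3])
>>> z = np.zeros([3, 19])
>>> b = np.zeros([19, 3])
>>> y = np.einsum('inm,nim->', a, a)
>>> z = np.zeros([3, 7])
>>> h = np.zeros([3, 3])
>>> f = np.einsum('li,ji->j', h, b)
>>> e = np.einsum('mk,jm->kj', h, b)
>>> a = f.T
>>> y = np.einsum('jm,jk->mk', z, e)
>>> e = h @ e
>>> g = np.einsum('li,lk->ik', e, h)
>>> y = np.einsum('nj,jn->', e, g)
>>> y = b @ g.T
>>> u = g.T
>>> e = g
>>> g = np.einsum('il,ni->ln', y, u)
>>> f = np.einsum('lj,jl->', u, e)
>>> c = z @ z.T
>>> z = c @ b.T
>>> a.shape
(19,)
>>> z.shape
(3, 19)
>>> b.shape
(19, 3)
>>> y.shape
(19, 19)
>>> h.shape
(3, 3)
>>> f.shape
()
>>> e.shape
(19, 3)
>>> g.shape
(19, 3)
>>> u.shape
(3, 19)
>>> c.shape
(3, 3)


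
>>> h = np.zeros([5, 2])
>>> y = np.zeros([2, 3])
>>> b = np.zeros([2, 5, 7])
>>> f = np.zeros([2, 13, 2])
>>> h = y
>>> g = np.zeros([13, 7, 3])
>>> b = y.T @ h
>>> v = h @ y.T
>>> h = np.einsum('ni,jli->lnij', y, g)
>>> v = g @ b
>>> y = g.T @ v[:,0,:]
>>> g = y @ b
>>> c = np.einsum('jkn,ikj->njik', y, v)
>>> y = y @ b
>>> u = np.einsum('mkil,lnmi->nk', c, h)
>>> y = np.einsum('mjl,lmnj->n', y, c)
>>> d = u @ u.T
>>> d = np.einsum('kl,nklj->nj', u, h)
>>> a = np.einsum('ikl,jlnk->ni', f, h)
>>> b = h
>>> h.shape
(7, 2, 3, 13)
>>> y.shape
(13,)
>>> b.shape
(7, 2, 3, 13)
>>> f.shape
(2, 13, 2)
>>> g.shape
(3, 7, 3)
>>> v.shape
(13, 7, 3)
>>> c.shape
(3, 3, 13, 7)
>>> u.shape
(2, 3)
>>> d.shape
(7, 13)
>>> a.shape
(3, 2)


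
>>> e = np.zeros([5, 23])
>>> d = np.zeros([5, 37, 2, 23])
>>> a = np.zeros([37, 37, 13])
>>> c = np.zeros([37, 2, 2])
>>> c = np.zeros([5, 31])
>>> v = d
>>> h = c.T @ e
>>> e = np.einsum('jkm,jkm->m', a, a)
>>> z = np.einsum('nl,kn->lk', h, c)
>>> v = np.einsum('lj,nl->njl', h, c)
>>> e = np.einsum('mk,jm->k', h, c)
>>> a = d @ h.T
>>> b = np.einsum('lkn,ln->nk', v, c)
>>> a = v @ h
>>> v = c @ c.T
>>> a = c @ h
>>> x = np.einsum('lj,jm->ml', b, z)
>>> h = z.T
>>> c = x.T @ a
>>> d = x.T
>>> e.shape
(23,)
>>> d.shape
(31, 5)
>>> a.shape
(5, 23)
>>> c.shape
(31, 23)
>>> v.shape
(5, 5)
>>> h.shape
(5, 23)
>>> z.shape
(23, 5)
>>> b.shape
(31, 23)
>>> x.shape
(5, 31)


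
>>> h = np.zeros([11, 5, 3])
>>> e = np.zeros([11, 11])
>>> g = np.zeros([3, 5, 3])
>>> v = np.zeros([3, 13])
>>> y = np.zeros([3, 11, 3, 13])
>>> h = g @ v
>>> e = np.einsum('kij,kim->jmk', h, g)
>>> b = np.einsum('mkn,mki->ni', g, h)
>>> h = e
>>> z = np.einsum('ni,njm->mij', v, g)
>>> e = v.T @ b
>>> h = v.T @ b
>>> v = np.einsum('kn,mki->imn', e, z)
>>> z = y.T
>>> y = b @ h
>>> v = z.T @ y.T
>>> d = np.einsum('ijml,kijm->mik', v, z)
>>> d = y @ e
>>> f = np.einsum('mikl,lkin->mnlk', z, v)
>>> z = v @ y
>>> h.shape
(13, 13)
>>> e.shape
(13, 13)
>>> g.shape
(3, 5, 3)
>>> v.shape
(3, 11, 3, 3)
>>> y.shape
(3, 13)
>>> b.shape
(3, 13)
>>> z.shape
(3, 11, 3, 13)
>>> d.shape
(3, 13)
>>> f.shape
(13, 3, 3, 11)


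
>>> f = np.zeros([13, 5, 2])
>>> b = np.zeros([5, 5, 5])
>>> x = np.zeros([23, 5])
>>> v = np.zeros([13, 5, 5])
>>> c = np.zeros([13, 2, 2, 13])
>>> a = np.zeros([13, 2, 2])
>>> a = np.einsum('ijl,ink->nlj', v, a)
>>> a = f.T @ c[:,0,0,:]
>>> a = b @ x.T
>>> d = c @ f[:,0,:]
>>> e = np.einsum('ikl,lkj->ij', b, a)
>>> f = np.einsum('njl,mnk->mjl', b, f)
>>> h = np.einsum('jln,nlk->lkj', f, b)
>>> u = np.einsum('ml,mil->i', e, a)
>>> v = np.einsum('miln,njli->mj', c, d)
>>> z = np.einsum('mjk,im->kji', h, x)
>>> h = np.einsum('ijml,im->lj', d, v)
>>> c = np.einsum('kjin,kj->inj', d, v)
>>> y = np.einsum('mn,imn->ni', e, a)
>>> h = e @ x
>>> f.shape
(13, 5, 5)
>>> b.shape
(5, 5, 5)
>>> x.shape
(23, 5)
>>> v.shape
(13, 2)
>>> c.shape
(2, 2, 2)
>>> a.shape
(5, 5, 23)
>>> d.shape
(13, 2, 2, 2)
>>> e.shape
(5, 23)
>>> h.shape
(5, 5)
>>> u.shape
(5,)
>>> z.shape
(13, 5, 23)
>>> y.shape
(23, 5)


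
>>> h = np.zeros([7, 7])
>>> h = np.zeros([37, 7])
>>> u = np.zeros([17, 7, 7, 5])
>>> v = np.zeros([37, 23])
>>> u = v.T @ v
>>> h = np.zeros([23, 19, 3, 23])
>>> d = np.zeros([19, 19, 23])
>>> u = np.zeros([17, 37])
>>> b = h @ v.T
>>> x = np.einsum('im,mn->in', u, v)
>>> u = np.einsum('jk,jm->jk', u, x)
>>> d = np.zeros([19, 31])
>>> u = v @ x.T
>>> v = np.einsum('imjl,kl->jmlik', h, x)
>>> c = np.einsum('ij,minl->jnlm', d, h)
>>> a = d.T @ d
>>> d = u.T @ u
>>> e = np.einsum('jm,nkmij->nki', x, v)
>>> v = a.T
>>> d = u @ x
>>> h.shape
(23, 19, 3, 23)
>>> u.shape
(37, 17)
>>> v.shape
(31, 31)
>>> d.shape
(37, 23)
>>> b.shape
(23, 19, 3, 37)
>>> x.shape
(17, 23)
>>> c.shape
(31, 3, 23, 23)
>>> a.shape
(31, 31)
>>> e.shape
(3, 19, 23)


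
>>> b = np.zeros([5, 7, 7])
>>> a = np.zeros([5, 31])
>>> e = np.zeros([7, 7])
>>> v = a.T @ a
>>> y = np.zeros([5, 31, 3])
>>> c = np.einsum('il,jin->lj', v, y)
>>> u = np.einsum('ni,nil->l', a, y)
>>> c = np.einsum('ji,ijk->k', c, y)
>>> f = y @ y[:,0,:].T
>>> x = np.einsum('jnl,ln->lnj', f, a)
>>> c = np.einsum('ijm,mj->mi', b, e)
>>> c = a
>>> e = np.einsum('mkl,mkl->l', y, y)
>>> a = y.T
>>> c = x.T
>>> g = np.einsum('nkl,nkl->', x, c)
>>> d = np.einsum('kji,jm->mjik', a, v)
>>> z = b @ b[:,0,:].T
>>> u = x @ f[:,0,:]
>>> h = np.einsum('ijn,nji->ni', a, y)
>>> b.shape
(5, 7, 7)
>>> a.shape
(3, 31, 5)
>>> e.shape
(3,)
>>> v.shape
(31, 31)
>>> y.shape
(5, 31, 3)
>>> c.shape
(5, 31, 5)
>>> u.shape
(5, 31, 5)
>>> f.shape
(5, 31, 5)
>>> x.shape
(5, 31, 5)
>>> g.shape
()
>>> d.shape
(31, 31, 5, 3)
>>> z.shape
(5, 7, 5)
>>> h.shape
(5, 3)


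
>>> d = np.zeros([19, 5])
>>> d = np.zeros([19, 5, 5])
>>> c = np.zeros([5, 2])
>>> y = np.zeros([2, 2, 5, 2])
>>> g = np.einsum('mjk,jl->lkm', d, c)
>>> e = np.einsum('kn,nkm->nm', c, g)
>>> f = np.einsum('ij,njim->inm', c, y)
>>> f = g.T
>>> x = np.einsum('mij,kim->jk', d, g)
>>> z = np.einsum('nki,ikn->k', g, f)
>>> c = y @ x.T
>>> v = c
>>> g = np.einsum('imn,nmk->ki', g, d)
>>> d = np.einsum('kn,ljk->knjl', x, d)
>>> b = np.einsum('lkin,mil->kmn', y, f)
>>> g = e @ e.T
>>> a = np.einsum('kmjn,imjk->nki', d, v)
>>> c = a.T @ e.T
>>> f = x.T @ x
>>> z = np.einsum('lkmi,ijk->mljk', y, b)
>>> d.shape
(5, 2, 5, 19)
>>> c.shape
(2, 5, 2)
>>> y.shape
(2, 2, 5, 2)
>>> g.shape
(2, 2)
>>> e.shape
(2, 19)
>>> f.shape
(2, 2)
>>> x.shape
(5, 2)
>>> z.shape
(5, 2, 19, 2)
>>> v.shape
(2, 2, 5, 5)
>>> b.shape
(2, 19, 2)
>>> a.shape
(19, 5, 2)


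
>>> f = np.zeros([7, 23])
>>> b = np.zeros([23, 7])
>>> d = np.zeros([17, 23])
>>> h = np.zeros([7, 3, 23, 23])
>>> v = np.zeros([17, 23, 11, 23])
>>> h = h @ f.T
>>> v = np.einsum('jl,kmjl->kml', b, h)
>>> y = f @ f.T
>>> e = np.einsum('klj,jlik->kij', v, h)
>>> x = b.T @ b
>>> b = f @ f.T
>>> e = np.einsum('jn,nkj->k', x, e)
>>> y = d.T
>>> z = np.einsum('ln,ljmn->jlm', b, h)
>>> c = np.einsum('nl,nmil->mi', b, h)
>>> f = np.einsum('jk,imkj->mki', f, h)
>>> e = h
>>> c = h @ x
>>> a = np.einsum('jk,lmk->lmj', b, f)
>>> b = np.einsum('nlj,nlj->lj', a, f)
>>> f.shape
(3, 23, 7)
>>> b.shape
(23, 7)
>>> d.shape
(17, 23)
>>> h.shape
(7, 3, 23, 7)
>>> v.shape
(7, 3, 7)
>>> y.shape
(23, 17)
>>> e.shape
(7, 3, 23, 7)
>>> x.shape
(7, 7)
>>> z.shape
(3, 7, 23)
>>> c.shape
(7, 3, 23, 7)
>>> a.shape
(3, 23, 7)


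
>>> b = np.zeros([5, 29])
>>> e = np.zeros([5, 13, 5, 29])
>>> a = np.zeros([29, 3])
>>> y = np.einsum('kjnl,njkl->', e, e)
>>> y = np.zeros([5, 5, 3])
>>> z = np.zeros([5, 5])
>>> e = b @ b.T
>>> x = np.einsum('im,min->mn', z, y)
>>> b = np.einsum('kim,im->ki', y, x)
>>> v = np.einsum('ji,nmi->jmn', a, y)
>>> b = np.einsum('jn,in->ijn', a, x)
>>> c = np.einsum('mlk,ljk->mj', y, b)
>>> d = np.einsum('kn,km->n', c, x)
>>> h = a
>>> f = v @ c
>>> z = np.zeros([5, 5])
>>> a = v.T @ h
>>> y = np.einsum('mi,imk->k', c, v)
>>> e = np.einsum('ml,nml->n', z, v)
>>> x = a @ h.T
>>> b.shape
(5, 29, 3)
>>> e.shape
(29,)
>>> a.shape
(5, 5, 3)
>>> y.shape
(5,)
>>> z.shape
(5, 5)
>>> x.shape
(5, 5, 29)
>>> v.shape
(29, 5, 5)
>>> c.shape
(5, 29)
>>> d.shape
(29,)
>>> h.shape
(29, 3)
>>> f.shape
(29, 5, 29)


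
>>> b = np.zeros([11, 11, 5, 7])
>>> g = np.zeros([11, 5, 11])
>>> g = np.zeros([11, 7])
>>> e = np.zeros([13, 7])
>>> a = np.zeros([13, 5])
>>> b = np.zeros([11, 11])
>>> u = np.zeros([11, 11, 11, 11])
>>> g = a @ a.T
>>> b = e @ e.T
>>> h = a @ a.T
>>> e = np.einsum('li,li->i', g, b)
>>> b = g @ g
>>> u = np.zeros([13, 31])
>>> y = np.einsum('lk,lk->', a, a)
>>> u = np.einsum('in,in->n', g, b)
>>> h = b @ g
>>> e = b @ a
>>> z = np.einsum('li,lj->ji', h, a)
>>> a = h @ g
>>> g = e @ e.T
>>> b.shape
(13, 13)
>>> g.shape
(13, 13)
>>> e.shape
(13, 5)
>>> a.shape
(13, 13)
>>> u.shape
(13,)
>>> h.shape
(13, 13)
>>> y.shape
()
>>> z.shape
(5, 13)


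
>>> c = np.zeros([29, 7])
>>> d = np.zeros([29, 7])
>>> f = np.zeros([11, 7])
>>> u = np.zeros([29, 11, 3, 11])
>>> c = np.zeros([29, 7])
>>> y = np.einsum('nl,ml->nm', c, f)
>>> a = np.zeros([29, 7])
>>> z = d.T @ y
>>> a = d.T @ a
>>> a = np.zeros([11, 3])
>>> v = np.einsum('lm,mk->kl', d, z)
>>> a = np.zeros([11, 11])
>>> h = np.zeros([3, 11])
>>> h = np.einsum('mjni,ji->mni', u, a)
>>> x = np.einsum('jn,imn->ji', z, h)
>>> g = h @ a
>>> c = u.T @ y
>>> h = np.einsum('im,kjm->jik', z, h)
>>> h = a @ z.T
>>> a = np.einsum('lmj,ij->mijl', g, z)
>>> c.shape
(11, 3, 11, 11)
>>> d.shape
(29, 7)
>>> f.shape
(11, 7)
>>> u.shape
(29, 11, 3, 11)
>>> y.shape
(29, 11)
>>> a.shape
(3, 7, 11, 29)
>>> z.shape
(7, 11)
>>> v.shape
(11, 29)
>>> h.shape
(11, 7)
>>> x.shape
(7, 29)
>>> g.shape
(29, 3, 11)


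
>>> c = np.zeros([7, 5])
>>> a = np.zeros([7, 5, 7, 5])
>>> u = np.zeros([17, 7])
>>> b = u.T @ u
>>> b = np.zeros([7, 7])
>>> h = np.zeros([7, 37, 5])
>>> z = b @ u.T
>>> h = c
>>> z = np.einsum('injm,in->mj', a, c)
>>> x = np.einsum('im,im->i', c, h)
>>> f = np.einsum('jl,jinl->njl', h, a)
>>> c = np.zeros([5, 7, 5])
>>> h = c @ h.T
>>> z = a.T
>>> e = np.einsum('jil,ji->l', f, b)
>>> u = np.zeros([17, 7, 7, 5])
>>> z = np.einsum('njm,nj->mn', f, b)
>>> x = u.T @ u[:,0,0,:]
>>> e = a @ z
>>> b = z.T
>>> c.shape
(5, 7, 5)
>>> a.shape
(7, 5, 7, 5)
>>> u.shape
(17, 7, 7, 5)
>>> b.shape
(7, 5)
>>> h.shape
(5, 7, 7)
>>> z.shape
(5, 7)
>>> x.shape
(5, 7, 7, 5)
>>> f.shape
(7, 7, 5)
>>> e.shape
(7, 5, 7, 7)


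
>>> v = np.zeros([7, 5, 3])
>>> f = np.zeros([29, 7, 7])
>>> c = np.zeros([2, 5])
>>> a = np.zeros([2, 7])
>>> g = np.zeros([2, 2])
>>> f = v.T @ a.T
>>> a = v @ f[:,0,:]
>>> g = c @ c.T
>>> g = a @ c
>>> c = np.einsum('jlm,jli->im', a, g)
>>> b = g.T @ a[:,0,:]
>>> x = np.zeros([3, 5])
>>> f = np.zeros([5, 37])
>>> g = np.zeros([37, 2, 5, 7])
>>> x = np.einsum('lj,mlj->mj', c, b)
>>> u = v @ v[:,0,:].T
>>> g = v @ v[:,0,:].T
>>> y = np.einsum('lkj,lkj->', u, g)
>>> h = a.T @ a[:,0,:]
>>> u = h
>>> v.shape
(7, 5, 3)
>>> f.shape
(5, 37)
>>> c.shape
(5, 2)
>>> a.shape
(7, 5, 2)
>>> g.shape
(7, 5, 7)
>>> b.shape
(5, 5, 2)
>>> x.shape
(5, 2)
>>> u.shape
(2, 5, 2)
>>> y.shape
()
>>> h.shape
(2, 5, 2)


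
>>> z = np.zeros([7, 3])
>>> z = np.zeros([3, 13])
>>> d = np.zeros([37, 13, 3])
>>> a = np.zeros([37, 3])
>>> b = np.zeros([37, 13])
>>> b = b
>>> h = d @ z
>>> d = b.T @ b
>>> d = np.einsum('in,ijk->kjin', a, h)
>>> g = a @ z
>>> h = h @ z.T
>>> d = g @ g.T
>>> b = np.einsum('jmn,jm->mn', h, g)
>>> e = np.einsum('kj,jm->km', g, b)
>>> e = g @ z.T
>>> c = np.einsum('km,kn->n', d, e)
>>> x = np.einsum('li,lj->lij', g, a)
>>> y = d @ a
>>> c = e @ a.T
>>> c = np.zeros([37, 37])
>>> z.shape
(3, 13)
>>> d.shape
(37, 37)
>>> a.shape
(37, 3)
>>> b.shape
(13, 3)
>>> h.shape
(37, 13, 3)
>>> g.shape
(37, 13)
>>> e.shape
(37, 3)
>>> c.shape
(37, 37)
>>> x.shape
(37, 13, 3)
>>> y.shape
(37, 3)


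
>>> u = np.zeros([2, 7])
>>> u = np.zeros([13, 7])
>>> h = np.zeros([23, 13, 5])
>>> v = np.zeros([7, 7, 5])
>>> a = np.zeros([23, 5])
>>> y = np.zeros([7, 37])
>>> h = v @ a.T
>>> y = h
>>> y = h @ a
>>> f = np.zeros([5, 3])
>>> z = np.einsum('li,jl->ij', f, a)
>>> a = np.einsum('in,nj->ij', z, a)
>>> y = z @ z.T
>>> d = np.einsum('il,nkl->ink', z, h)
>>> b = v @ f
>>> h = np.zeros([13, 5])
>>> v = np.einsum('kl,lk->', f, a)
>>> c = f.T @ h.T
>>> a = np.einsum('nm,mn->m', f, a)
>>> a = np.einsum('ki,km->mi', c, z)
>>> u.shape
(13, 7)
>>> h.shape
(13, 5)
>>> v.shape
()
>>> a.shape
(23, 13)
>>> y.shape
(3, 3)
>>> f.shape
(5, 3)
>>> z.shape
(3, 23)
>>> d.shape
(3, 7, 7)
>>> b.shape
(7, 7, 3)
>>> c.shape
(3, 13)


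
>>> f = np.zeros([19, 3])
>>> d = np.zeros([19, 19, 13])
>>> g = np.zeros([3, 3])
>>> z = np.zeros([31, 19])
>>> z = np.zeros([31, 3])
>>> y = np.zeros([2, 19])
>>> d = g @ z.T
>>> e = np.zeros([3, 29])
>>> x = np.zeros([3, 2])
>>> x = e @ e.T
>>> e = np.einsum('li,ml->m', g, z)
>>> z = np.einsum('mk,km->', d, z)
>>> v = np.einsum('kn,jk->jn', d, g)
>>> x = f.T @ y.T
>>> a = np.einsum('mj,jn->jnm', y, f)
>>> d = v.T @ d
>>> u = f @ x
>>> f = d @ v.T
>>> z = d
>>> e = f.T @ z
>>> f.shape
(31, 3)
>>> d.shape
(31, 31)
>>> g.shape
(3, 3)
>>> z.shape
(31, 31)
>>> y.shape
(2, 19)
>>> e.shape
(3, 31)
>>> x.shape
(3, 2)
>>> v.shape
(3, 31)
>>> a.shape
(19, 3, 2)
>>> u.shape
(19, 2)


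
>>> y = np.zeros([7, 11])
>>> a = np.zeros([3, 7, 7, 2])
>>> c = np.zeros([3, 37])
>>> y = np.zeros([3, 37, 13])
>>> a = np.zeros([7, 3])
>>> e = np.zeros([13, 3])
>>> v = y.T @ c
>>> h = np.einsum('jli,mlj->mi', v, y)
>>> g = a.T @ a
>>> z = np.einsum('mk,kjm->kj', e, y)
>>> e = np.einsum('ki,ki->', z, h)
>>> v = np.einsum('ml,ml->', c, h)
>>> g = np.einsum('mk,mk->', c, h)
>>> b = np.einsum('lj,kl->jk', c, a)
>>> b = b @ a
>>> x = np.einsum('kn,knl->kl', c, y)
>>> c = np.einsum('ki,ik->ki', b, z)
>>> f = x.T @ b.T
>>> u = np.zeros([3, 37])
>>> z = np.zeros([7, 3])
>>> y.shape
(3, 37, 13)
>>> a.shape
(7, 3)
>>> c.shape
(37, 3)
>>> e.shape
()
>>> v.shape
()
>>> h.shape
(3, 37)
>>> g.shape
()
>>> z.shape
(7, 3)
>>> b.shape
(37, 3)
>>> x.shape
(3, 13)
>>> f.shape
(13, 37)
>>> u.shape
(3, 37)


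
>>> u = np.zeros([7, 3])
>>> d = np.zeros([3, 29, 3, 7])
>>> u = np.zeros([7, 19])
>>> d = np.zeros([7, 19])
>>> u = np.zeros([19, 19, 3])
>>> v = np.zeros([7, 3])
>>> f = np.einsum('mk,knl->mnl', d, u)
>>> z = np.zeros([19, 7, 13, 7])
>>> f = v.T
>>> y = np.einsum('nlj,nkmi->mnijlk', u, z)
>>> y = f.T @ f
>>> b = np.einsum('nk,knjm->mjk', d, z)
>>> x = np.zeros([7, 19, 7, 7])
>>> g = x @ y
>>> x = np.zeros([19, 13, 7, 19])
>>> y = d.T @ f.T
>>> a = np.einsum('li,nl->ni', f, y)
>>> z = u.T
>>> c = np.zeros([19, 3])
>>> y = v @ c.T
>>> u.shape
(19, 19, 3)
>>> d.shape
(7, 19)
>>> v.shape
(7, 3)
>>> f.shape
(3, 7)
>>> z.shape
(3, 19, 19)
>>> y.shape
(7, 19)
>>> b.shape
(7, 13, 19)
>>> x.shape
(19, 13, 7, 19)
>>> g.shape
(7, 19, 7, 7)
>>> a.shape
(19, 7)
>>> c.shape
(19, 3)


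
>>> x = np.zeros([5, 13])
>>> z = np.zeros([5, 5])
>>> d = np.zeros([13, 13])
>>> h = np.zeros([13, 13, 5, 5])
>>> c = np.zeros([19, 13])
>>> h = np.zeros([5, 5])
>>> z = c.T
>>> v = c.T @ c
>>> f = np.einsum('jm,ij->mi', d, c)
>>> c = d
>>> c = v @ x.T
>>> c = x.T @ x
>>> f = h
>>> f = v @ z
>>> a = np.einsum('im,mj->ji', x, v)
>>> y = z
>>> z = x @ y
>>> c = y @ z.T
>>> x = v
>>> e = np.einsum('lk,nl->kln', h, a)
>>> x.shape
(13, 13)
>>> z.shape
(5, 19)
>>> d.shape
(13, 13)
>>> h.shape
(5, 5)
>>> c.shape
(13, 5)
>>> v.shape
(13, 13)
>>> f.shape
(13, 19)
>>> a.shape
(13, 5)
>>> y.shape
(13, 19)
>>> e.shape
(5, 5, 13)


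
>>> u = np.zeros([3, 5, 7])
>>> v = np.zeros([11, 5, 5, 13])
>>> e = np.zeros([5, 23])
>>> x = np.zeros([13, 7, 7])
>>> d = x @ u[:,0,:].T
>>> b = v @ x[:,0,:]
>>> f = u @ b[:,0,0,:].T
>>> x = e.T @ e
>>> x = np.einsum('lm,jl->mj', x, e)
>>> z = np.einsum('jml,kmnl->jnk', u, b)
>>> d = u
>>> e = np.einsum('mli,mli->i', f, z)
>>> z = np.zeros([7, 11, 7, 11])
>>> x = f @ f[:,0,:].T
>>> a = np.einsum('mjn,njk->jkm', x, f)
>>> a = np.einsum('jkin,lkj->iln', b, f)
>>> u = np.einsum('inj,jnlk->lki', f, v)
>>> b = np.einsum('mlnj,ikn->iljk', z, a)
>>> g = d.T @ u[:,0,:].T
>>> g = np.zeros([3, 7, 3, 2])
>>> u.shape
(5, 13, 3)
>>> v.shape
(11, 5, 5, 13)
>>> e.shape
(11,)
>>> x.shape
(3, 5, 3)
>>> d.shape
(3, 5, 7)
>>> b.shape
(5, 11, 11, 3)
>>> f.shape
(3, 5, 11)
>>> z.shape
(7, 11, 7, 11)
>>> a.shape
(5, 3, 7)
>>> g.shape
(3, 7, 3, 2)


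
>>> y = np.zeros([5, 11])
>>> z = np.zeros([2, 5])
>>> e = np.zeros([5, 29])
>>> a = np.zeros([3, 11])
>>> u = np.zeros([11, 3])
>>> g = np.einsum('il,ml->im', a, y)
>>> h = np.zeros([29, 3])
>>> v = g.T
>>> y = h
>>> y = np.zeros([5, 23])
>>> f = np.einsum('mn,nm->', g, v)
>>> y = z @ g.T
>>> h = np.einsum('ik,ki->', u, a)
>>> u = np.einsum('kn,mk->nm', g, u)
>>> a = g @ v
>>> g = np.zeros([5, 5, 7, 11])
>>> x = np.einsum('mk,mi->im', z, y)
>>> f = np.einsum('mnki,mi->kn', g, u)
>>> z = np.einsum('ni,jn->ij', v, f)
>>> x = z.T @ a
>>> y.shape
(2, 3)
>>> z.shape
(3, 7)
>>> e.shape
(5, 29)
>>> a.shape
(3, 3)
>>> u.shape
(5, 11)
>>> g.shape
(5, 5, 7, 11)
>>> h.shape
()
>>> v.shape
(5, 3)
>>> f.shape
(7, 5)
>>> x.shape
(7, 3)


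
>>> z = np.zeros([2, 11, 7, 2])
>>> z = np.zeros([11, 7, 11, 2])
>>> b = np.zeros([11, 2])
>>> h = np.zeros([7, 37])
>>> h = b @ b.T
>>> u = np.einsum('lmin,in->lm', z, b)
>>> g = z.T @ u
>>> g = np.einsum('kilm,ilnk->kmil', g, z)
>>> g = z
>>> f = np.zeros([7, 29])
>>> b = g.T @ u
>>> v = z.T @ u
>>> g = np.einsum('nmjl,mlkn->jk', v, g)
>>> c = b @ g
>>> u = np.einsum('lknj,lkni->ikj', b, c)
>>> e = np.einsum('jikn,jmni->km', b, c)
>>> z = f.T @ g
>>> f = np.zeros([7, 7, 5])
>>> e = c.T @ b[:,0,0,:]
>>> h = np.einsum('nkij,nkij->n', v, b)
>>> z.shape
(29, 11)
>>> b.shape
(2, 11, 7, 7)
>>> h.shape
(2,)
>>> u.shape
(11, 11, 7)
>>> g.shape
(7, 11)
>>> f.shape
(7, 7, 5)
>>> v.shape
(2, 11, 7, 7)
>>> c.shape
(2, 11, 7, 11)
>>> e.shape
(11, 7, 11, 7)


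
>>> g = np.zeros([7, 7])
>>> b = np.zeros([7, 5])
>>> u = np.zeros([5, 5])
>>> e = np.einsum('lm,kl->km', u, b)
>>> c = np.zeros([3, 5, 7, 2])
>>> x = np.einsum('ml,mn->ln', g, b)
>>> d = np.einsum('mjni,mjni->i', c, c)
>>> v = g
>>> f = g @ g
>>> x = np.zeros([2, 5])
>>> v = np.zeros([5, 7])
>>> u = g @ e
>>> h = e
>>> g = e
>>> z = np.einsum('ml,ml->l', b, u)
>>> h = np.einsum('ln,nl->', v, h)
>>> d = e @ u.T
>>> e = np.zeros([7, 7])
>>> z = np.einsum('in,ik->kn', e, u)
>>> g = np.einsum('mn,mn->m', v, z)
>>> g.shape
(5,)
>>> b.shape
(7, 5)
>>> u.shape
(7, 5)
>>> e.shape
(7, 7)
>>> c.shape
(3, 5, 7, 2)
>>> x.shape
(2, 5)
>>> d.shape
(7, 7)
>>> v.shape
(5, 7)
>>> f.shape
(7, 7)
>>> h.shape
()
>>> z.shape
(5, 7)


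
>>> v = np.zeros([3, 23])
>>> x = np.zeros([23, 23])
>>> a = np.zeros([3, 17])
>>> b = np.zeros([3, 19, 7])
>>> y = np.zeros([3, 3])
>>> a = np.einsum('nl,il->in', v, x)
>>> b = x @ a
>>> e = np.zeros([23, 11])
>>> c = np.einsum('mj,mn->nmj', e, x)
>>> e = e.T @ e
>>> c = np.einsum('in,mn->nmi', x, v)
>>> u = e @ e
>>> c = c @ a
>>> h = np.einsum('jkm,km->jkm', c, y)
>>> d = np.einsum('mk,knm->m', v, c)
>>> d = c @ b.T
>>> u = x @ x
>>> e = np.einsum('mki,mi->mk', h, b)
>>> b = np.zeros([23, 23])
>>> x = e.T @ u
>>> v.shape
(3, 23)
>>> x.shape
(3, 23)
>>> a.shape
(23, 3)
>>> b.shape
(23, 23)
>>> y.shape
(3, 3)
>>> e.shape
(23, 3)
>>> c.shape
(23, 3, 3)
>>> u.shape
(23, 23)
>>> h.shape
(23, 3, 3)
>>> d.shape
(23, 3, 23)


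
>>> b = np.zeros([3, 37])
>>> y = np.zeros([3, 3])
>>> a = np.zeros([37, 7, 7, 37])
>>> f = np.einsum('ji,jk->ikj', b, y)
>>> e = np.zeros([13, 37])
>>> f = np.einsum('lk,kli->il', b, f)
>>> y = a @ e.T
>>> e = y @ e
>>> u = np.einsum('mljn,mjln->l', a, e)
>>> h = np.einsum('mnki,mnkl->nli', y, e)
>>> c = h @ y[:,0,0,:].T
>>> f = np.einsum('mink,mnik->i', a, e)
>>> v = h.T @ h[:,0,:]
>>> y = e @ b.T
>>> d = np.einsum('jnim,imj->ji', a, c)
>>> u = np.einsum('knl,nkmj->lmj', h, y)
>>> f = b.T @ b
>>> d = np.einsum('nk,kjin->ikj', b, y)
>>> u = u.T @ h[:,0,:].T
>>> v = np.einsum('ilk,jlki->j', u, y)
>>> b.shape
(3, 37)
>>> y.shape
(37, 7, 7, 3)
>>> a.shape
(37, 7, 7, 37)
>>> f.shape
(37, 37)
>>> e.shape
(37, 7, 7, 37)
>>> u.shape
(3, 7, 7)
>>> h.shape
(7, 37, 13)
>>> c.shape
(7, 37, 37)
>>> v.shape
(37,)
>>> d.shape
(7, 37, 7)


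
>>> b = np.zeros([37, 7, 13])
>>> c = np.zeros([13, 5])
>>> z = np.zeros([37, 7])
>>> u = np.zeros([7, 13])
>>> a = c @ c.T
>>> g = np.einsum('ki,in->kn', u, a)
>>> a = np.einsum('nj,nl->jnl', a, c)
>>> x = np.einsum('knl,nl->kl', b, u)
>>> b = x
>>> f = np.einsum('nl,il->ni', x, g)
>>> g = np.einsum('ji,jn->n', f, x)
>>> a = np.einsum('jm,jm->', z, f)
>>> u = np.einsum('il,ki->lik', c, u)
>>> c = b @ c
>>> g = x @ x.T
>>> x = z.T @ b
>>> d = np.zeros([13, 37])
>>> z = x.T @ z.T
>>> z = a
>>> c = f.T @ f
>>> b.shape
(37, 13)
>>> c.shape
(7, 7)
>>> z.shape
()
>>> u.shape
(5, 13, 7)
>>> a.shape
()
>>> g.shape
(37, 37)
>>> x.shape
(7, 13)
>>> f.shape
(37, 7)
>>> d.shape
(13, 37)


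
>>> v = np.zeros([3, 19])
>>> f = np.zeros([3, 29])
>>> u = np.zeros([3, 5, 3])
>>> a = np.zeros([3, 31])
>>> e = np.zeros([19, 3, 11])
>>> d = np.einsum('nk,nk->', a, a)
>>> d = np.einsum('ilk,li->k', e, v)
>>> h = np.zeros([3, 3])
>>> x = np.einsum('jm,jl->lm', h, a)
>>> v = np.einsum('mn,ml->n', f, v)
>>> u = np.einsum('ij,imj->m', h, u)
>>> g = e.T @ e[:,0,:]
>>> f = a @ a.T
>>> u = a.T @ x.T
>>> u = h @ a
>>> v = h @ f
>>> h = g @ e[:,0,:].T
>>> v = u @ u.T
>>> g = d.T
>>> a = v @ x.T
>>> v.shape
(3, 3)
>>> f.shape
(3, 3)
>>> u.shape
(3, 31)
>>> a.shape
(3, 31)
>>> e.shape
(19, 3, 11)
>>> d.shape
(11,)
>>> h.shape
(11, 3, 19)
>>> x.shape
(31, 3)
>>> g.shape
(11,)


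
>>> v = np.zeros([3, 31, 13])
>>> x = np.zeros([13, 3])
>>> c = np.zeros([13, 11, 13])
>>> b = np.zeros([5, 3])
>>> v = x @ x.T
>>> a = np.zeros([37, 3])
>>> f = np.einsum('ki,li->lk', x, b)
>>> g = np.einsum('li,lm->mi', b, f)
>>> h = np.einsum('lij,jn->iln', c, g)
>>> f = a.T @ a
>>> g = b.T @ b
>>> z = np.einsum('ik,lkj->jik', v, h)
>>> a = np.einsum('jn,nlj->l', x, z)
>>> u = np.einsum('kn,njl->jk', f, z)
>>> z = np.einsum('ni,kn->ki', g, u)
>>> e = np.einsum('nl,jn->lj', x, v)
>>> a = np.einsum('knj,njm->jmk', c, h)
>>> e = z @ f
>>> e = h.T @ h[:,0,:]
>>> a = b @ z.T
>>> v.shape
(13, 13)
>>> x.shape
(13, 3)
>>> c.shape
(13, 11, 13)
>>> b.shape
(5, 3)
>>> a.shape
(5, 13)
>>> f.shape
(3, 3)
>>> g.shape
(3, 3)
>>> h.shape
(11, 13, 3)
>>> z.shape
(13, 3)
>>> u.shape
(13, 3)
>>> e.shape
(3, 13, 3)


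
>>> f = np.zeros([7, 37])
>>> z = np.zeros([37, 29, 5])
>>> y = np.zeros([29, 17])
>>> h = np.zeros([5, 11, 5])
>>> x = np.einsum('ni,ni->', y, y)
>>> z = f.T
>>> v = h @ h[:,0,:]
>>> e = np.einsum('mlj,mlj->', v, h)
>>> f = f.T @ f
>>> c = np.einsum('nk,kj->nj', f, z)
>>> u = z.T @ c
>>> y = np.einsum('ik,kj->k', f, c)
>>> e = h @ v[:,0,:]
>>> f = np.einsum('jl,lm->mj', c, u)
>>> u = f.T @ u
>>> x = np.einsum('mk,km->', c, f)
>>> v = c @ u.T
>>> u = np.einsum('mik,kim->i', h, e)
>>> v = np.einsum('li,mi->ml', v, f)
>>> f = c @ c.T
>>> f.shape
(37, 37)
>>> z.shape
(37, 7)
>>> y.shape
(37,)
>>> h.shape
(5, 11, 5)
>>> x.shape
()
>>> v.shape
(7, 37)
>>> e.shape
(5, 11, 5)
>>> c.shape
(37, 7)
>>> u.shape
(11,)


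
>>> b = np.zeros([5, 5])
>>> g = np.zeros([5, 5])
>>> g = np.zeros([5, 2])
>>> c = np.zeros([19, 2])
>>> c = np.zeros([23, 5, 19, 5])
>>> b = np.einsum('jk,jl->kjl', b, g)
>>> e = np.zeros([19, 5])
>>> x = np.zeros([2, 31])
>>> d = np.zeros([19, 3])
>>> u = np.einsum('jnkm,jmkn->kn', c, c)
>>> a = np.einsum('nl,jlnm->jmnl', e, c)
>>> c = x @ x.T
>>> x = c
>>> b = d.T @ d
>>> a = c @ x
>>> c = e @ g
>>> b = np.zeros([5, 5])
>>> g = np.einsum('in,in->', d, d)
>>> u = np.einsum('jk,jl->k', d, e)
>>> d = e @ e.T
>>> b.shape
(5, 5)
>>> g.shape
()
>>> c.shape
(19, 2)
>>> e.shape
(19, 5)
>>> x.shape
(2, 2)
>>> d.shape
(19, 19)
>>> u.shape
(3,)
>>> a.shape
(2, 2)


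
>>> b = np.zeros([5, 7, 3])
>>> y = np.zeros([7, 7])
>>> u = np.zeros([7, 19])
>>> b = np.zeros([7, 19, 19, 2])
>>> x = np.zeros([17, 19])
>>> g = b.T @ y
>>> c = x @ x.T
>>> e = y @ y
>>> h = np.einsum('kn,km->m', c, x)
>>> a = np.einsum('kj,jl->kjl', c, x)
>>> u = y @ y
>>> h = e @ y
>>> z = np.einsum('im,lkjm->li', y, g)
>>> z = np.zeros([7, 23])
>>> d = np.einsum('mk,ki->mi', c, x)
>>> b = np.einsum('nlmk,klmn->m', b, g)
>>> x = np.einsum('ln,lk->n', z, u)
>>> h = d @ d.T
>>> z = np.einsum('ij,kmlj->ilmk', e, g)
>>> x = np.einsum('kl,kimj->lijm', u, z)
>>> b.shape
(19,)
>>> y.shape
(7, 7)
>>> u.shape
(7, 7)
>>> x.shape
(7, 19, 2, 19)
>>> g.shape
(2, 19, 19, 7)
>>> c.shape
(17, 17)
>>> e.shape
(7, 7)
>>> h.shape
(17, 17)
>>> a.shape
(17, 17, 19)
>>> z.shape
(7, 19, 19, 2)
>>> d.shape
(17, 19)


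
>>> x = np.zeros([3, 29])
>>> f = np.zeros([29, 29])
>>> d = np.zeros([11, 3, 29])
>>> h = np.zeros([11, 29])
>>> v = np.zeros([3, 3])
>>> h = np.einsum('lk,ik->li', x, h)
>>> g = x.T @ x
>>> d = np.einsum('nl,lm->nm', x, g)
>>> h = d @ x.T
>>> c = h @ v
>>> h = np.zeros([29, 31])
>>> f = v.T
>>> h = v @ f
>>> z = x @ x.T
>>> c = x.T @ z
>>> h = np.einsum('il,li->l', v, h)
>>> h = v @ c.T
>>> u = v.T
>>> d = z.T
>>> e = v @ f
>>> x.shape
(3, 29)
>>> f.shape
(3, 3)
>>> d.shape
(3, 3)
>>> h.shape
(3, 29)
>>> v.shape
(3, 3)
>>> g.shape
(29, 29)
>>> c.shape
(29, 3)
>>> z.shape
(3, 3)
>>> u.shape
(3, 3)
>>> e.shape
(3, 3)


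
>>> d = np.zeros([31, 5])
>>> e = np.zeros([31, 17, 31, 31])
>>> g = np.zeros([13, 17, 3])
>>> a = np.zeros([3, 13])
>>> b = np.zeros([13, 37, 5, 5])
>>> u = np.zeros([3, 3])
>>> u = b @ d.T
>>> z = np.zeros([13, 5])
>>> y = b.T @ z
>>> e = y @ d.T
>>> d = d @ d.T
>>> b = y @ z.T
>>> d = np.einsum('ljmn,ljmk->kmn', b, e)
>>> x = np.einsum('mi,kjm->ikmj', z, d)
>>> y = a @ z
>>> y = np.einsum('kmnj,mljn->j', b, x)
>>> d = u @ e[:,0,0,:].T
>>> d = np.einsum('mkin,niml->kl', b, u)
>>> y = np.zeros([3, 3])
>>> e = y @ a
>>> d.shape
(5, 31)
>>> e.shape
(3, 13)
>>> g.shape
(13, 17, 3)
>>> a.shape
(3, 13)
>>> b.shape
(5, 5, 37, 13)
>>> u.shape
(13, 37, 5, 31)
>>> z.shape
(13, 5)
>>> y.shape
(3, 3)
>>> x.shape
(5, 31, 13, 37)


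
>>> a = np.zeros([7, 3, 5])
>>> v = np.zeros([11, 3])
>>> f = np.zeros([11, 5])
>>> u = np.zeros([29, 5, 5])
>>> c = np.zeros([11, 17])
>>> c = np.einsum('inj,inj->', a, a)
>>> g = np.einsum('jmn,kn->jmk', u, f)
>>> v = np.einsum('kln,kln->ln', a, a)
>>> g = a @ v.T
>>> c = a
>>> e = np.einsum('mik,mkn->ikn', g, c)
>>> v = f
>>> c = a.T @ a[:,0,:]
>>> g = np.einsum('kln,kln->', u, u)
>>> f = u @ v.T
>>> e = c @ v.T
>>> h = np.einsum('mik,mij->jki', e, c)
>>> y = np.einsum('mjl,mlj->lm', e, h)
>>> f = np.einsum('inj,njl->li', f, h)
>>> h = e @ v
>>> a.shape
(7, 3, 5)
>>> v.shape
(11, 5)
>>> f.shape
(3, 29)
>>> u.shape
(29, 5, 5)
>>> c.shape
(5, 3, 5)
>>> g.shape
()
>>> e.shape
(5, 3, 11)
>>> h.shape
(5, 3, 5)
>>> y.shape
(11, 5)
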